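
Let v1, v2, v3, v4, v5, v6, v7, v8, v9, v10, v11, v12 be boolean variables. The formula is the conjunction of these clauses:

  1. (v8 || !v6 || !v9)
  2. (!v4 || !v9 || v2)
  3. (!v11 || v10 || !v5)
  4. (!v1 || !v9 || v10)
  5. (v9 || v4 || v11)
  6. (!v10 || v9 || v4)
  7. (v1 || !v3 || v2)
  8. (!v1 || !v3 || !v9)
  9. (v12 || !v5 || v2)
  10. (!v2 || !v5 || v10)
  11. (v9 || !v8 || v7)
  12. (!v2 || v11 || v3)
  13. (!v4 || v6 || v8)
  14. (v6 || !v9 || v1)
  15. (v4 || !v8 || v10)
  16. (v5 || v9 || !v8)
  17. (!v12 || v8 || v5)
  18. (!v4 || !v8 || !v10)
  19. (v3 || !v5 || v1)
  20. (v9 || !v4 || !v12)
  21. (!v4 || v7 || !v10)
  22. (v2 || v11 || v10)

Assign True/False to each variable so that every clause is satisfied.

v1=1, v2=0, v3=0, v4=0, v5=1, v6=0, v7=0, v8=1, v9=1, v10=1, v11=0, v12=1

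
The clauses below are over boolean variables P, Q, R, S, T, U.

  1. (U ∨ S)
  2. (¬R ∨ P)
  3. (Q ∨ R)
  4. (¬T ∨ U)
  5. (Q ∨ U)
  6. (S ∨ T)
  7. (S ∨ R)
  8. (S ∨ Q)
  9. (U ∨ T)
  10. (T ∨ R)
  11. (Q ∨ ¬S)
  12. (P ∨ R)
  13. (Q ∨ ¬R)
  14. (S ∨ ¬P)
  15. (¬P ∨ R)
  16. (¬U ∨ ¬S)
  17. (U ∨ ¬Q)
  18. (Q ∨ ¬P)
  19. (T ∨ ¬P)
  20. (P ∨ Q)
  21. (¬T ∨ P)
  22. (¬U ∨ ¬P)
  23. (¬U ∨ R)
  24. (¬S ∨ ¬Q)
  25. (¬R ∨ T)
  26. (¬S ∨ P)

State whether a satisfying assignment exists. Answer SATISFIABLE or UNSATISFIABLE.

UNSATISFIABLE

P = True:
  propagation gives S=True, Q=True; an empty clause results — contradiction.
P = False:
  propagation gives R=False; an empty clause results — contradiction.
Every branch closes, so no satisfying assignment exists.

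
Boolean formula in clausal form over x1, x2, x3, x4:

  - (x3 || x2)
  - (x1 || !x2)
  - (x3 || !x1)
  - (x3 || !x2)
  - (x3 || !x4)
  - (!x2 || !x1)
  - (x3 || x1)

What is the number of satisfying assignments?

The models are:
  x1=0 x2=0 x3=1 x4=0
  x1=0 x2=0 x3=1 x4=1
  x1=1 x2=0 x3=1 x4=0
  x1=1 x2=0 x3=1 x4=1
That's 4 in total.

4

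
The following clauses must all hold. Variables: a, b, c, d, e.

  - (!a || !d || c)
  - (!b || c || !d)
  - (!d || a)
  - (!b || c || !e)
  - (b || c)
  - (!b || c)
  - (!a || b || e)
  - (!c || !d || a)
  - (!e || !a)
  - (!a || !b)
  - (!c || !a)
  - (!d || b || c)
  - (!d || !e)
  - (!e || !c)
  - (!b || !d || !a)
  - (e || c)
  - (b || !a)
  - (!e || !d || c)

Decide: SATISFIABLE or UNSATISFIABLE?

SATISFIABLE

d occurs only negated in the remaining clauses — set d = False.
Set a = False and propagate.
The remaining clauses are satisfied by b = False, c = True, e = False.
So a = False, b = False, c = True, d = False, e = False is a satisfying assignment.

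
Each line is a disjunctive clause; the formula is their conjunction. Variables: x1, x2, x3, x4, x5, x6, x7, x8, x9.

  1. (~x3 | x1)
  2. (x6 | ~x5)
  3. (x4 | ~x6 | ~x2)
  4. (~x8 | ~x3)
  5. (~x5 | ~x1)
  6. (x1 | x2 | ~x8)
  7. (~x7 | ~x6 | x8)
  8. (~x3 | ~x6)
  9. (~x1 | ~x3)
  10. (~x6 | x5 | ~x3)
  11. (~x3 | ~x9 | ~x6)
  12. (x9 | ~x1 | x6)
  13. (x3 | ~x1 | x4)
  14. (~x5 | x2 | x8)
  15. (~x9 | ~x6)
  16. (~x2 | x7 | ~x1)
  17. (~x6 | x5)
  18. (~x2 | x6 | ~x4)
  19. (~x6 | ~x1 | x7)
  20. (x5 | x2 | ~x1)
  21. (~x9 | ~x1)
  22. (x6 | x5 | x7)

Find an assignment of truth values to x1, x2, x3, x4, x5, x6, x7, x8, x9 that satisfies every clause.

Set x1 = False and propagate.
  then x3 is forced to False.
Branch on x2: take x2 = False.
  then x8 is forced to False.
  then x5 is forced to False.
  then x6 is forced to False.
  then x7 is forced to True.
x4, x9 are now unconstrained; take x4 = False, x9 = True.
Every clause has at least one true literal under this assignment.
Check each clause:
  1. (x1 | ~x3) — ~x3 is true.
  2. (x6 | ~x5) — ~x5 is true.
  3. (~x2 | ~x6 | x4) — ~x6 is true.
  4. (~x3 | ~x8) — ~x8 is true.
  5. (~x1 | ~x5) — ~x5 is true.
  6. (x1 | x2 | ~x8) — ~x8 is true.
  7. (x8 | ~x7 | ~x6) — ~x6 is true.
  8. (~x6 | ~x3) — ~x6 is true.
  9. (~x1 | ~x3) — ~x3 is true.
  10. (~x3 | ~x6 | x5) — ~x6 is true.
  11. (~x9 | ~x3 | ~x6) — ~x6 is true.
  12. (x6 | ~x1 | x9) — x9 is true.
  13. (x4 | x3 | ~x1) — ~x1 is true.
  14. (x2 | x8 | ~x5) — ~x5 is true.
  15. (~x6 | ~x9) — ~x6 is true.
  16. (x7 | ~x1 | ~x2) — ~x2 is true.
  17. (~x6 | x5) — ~x6 is true.
  18. (~x2 | ~x4 | x6) — ~x4 is true.
  19. (x7 | ~x6 | ~x1) — ~x6 is true.
  20. (~x1 | x5 | x2) — ~x1 is true.
  21. (~x1 | ~x9) — ~x1 is true.
  22. (x7 | x5 | x6) — x7 is true.

x1=F, x2=F, x3=F, x4=F, x5=F, x6=F, x7=T, x8=F, x9=T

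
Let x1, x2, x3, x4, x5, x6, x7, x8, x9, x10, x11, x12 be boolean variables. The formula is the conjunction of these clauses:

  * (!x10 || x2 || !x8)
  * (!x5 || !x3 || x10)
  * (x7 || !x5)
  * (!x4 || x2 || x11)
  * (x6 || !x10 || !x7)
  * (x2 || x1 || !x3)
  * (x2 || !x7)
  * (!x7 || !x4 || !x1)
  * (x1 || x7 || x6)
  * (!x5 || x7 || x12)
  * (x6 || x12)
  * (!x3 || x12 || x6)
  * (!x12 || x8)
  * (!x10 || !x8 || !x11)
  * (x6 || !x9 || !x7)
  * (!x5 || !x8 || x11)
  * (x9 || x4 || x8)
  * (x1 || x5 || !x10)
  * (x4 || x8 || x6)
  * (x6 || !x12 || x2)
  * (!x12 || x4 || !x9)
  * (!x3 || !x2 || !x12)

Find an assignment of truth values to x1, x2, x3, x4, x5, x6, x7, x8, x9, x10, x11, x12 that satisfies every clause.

x1=F, x2=T, x3=T, x4=F, x5=F, x6=T, x7=F, x8=F, x9=T, x10=F, x11=F, x12=F

Pure literal: x6 appears only positively; assign x6 = True.
Try x1 = False.
For the remaining variables, x2 = True, x3 = True, x4 = False, x5 = False, x7 = False, x8 = False, x9 = True, x10 = False, x11 = False, x12 = False works.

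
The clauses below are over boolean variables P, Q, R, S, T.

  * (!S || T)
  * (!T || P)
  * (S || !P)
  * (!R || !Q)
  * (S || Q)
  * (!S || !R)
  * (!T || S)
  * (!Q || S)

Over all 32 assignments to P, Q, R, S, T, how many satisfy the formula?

2

Satisfying assignments:
  P=1 Q=0 R=0 S=1 T=1
  P=1 Q=1 R=0 S=1 T=1
That's 2 in total.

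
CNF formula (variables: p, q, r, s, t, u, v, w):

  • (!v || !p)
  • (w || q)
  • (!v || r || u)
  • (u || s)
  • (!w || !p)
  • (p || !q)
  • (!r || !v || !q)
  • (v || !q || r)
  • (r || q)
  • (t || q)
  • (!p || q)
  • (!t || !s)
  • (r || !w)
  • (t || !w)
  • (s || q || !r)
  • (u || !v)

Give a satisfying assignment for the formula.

Pure literal: u appears only positively; assign u = True.
Try p = True.
  then v is forced to False.
  then w is forced to False.
  then q is forced to True.
  then r is forced to True.
Try s = False.
t is now unconstrained; take t = False.
Every clause has at least one true literal under this assignment.

p=True, q=True, r=True, s=False, t=False, u=True, v=False, w=False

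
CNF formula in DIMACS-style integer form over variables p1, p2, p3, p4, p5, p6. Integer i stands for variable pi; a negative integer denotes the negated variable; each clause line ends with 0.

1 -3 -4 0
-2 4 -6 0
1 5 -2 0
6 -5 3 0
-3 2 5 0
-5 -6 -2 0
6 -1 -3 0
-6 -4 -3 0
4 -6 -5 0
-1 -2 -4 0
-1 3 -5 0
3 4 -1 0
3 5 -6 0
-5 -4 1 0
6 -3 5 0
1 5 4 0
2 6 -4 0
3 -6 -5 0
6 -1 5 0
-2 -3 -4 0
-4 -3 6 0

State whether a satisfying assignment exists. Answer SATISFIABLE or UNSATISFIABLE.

SATISFIABLE

Try p1 = False.
For the remaining variables, p2 = True, p3 = True, p4 = False, p5 = True, p6 = False works.
So p1=False  p2=True  p3=True  p4=False  p5=True  p6=False is a satisfying assignment.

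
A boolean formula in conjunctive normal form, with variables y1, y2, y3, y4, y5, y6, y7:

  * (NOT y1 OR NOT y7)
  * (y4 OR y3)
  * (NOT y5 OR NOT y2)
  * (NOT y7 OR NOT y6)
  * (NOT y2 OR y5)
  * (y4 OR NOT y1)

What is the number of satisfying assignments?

Split on y1, then y2.
  y1=T, y2=T: a clause becomes empty — 0.
  y1=T, y2=F: forces y4=T; y7=F; y3, y5, y6 free → 2^3 = 8.
  y1=F, y2=T: a clause becomes empty — 0.
  y1=F, y2=F: y5 free; 9 ways for (y3,y4,y6,y7) × 2^1 = 18.
Total: 0 + 8 + 0 + 18 = 26.

26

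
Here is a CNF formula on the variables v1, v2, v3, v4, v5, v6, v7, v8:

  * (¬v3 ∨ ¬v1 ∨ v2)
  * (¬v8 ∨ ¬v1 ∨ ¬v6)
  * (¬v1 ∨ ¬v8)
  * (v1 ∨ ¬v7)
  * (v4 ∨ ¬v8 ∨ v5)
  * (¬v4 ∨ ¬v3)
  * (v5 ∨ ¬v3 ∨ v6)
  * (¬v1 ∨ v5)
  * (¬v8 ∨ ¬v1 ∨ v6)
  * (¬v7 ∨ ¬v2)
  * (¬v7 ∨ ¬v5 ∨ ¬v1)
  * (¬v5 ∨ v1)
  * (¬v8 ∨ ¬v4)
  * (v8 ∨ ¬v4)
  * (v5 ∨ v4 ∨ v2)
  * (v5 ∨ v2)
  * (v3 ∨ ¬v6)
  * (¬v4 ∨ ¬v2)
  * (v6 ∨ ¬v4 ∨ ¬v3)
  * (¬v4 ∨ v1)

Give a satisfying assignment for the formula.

v1=T  v2=T  v3=T  v4=F  v5=T  v6=T  v7=F  v8=F

Pure literal: v7 appears only negated; assign v7 = False.
Set v1 = True and propagate.
  then v8 is forced to False.
  then v5 is forced to True.
  then v4 is forced to False.
The remaining clauses are satisfied by v2 = True, v3 = True, v6 = True.
Check each clause:
  1. (¬v3 ∨ ¬v1 ∨ v2) — v2 is true.
  2. (¬v1 ∨ ¬v6 ∨ ¬v8) — ¬v8 is true.
  3. (¬v1 ∨ ¬v8) — ¬v8 is true.
  4. (v1 ∨ ¬v7) — v1 is true.
  5. (¬v8 ∨ v5 ∨ v4) — ¬v8 is true.
  6. (¬v3 ∨ ¬v4) — ¬v4 is true.
  7. (v6 ∨ ¬v3 ∨ v5) — v5 is true.
  8. (v5 ∨ ¬v1) — v5 is true.
  9. (¬v1 ∨ v6 ∨ ¬v8) — ¬v8 is true.
  10. (¬v7 ∨ ¬v2) — ¬v7 is true.
  11. (¬v5 ∨ ¬v1 ∨ ¬v7) — ¬v7 is true.
  12. (¬v5 ∨ v1) — v1 is true.
  13. (¬v4 ∨ ¬v8) — ¬v8 is true.
  14. (¬v4 ∨ v8) — ¬v4 is true.
  15. (v2 ∨ v5 ∨ v4) — v2 is true.
  16. (v5 ∨ v2) — v2 is true.
  17. (v3 ∨ ¬v6) — v3 is true.
  18. (¬v2 ∨ ¬v4) — ¬v4 is true.
  19. (¬v3 ∨ v6 ∨ ¬v4) — ¬v4 is true.
  20. (v1 ∨ ¬v4) — v1 is true.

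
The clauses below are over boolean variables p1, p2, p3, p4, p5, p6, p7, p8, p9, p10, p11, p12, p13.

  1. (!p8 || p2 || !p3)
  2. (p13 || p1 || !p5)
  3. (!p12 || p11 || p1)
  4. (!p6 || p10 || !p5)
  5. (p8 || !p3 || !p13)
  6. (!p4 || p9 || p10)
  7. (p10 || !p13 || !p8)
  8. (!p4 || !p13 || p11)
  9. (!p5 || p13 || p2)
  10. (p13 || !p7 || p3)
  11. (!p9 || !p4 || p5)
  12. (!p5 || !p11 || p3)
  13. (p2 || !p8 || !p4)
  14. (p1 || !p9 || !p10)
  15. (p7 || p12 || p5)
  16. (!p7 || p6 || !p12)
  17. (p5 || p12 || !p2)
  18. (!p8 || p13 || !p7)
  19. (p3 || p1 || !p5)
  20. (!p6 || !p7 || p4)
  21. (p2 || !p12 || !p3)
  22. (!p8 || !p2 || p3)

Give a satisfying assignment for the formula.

p1 = 1, p2 = 1, p3 = 1, p4 = 0, p5 = 1, p6 = 0, p7 = 0, p8 = 1, p9 = 1, p10 = 1, p11 = 0, p12 = 1, p13 = 0

p1 occurs only positively in the remaining clauses — set p1 = True.
Branch on p2: take p2 = True.
For the remaining variables, p3 = True, p4 = False, p5 = True, p6 = False, p7 = False, p8 = True, p9 = True, p10 = True, p11 = False, p12 = True, p13 = False works.
Check each clause:
  1. (!p8 || p2 || !p3) — p2 is true.
  2. (!p5 || p1 || p13) — p1 is true.
  3. (p1 || !p12 || p11) — p1 is true.
  4. (!p6 || p10 || !p5) — p10 is true.
  5. (p8 || !p3 || !p13) — p8 is true.
  6. (!p4 || p10 || p9) — p9 is true.
  7. (p10 || !p8 || !p13) — p10 is true.
  8. (!p13 || !p4 || p11) — !p13 is true.
  9. (p13 || !p5 || p2) — p2 is true.
  10. (p13 || p3 || !p7) — !p7 is true.
  11. (!p4 || !p9 || p5) — !p4 is true.
  12. (p3 || !p11 || !p5) — p3 is true.
  13. (!p8 || !p4 || p2) — p2 is true.
  14. (!p10 || p1 || !p9) — p1 is true.
  15. (p7 || p5 || p12) — p12 is true.
  16. (!p7 || p6 || !p12) — !p7 is true.
  17. (p5 || !p2 || p12) — p12 is true.
  18. (p13 || !p8 || !p7) — !p7 is true.
  19. (p1 || p3 || !p5) — p1 is true.
  20. (!p6 || !p7 || p4) — !p7 is true.
  21. (!p3 || !p12 || p2) — p2 is true.
  22. (p3 || !p8 || !p2) — p3 is true.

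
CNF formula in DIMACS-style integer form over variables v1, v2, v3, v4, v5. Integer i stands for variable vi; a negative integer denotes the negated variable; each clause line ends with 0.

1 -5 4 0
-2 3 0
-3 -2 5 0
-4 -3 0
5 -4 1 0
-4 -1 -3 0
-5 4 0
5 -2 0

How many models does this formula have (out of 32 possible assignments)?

The models are:
  v1=0 v2=0 v3=0 v4=0 v5=0
  v1=0 v2=0 v3=0 v4=1 v5=1
  v1=0 v2=0 v3=1 v4=0 v5=0
  v1=1 v2=0 v3=0 v4=0 v5=0
  v1=1 v2=0 v3=0 v4=1 v5=0
  v1=1 v2=0 v3=0 v4=1 v5=1
  v1=1 v2=0 v3=1 v4=0 v5=0
Count: 7.

7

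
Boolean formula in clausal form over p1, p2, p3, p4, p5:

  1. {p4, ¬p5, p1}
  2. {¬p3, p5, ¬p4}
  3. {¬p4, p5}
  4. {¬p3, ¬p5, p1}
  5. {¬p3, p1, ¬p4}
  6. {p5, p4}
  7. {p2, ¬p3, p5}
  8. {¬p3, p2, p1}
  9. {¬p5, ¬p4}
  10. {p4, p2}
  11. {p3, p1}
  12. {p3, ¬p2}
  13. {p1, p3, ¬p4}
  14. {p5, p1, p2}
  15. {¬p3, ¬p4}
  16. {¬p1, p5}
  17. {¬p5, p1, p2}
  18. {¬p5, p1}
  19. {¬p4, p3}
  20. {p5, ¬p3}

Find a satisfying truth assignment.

p1=True  p2=True  p3=True  p4=False  p5=True

Check each clause:
  1. {¬p5, p4, p1} — p1 is true.
  2. {p5, ¬p4, ¬p3} — p5 is true.
  3. {¬p4, p5} — ¬p4 is true.
  4. {¬p3, p1, ¬p5} — p1 is true.
  5. {p1, ¬p4, ¬p3} — p1 is true.
  6. {p4, p5} — p5 is true.
  7. {¬p3, p5, p2} — p2 is true.
  8. {¬p3, p2, p1} — p1 is true.
  9. {¬p4, ¬p5} — ¬p4 is true.
  10. {p4, p2} — p2 is true.
  11. {p1, p3} — p1 is true.
  12. {¬p2, p3} — p3 is true.
  13. {p3, ¬p4, p1} — p1 is true.
  14. {p2, p1, p5} — p1 is true.
  15. {¬p4, ¬p3} — ¬p4 is true.
  16. {¬p1, p5} — p5 is true.
  17. {¬p5, p1, p2} — p1 is true.
  18. {¬p5, p1} — p1 is true.
  19. {¬p4, p3} — p3 is true.
  20. {¬p3, p5} — p5 is true.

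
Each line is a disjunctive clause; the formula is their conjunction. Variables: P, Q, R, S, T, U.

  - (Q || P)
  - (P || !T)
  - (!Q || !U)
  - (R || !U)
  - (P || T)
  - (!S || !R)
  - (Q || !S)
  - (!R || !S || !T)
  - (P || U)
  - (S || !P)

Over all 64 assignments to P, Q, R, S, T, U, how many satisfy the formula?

Satisfying assignments:
  P=T Q=T R=F S=T T=F U=F
  P=T Q=T R=F S=T T=T U=F
Count: 2.

2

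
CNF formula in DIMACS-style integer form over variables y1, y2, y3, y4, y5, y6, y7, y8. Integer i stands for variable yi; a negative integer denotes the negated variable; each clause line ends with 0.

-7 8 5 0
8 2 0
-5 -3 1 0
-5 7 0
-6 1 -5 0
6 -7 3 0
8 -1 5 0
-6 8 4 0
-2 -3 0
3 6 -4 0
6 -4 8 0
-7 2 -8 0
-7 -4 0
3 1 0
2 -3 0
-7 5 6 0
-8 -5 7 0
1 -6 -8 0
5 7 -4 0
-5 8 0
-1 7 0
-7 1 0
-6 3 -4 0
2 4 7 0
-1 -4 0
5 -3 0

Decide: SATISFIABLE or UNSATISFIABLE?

SATISFIABLE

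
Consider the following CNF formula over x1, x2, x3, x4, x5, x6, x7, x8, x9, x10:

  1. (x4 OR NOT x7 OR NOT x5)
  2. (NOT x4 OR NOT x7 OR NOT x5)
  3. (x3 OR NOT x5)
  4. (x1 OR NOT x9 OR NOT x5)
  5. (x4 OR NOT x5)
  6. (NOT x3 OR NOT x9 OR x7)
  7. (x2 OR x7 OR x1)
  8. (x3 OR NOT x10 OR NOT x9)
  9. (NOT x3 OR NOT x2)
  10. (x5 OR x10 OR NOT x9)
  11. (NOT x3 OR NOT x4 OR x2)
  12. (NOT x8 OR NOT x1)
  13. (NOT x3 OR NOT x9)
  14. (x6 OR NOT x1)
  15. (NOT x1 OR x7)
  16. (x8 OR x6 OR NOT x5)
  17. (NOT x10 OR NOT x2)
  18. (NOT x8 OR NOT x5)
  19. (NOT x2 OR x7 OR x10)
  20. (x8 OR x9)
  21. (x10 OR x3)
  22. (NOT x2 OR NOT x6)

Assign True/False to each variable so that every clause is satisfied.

x1 = F  x2 = F  x3 = T  x4 = F  x5 = F  x6 = F  x7 = T  x8 = T  x9 = F  x10 = T

Set x1 = False and propagate.
Try x2 = False.
  then x7 is forced to True.
The remaining clauses are satisfied by x3 = True, x4 = False, x5 = False, x6 = False, x8 = True, x9 = False, x10 = True.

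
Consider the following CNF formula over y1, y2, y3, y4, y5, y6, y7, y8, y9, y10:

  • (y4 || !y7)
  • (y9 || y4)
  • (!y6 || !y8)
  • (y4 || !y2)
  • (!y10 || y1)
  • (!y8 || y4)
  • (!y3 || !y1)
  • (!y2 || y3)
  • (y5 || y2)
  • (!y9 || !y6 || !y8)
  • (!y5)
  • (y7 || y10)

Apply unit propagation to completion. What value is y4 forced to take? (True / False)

True

Unit clause (!y5) sets y5 = False.
(y5 || y2): since y5 = False, the clause reduces to (y2). y2 = True.
(y4 || !y2): since y2 = True, the clause reduces to (y4). y4 = True.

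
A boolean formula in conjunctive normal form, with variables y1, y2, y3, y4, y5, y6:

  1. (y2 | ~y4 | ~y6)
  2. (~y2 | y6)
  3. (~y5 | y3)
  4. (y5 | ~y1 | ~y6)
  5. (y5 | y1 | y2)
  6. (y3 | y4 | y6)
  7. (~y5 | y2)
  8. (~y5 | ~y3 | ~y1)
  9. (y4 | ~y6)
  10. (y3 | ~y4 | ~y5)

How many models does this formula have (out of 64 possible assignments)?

Satisfying assignments:
  y1=0 y2=1 y3=0 y4=1 y5=0 y6=1
  y1=0 y2=1 y3=1 y4=1 y5=0 y6=1
  y1=0 y2=1 y3=1 y4=1 y5=1 y6=1
  y1=1 y2=0 y3=0 y4=1 y5=0 y6=0
  y1=1 y2=0 y3=1 y4=0 y5=0 y6=0
  y1=1 y2=0 y3=1 y4=1 y5=0 y6=0
That's 6 in total.

6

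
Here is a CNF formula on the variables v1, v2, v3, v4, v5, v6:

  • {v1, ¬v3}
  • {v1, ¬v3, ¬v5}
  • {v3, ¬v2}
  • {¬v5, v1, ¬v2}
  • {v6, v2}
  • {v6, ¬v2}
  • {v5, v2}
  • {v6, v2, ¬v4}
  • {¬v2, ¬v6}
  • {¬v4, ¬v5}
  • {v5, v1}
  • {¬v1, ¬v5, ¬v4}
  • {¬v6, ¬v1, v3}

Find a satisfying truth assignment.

v1=F  v2=F  v3=F  v4=F  v5=T  v6=T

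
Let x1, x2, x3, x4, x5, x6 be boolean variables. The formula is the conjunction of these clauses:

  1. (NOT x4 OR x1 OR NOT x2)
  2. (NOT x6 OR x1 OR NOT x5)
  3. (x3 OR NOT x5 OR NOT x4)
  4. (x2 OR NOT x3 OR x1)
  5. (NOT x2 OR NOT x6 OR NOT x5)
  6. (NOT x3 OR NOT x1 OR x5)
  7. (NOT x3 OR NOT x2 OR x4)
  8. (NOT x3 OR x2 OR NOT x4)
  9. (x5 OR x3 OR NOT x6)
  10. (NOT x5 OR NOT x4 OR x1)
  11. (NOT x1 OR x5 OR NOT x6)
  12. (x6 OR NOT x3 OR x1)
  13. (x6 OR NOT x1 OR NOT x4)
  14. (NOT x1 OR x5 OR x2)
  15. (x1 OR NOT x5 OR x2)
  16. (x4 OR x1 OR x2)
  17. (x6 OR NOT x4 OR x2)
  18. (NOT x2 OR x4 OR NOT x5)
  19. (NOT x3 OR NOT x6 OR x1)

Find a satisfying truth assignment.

Branch on x1: take x1 = True.
Try x2 = False.
  then x5 is forced to True.
Branch on x3: take x3 = True.
  then x4 is forced to False.
x6 is now unconstrained; take x6 = True.
Every clause has at least one true literal under this assignment.

x1=True  x2=False  x3=True  x4=False  x5=True  x6=True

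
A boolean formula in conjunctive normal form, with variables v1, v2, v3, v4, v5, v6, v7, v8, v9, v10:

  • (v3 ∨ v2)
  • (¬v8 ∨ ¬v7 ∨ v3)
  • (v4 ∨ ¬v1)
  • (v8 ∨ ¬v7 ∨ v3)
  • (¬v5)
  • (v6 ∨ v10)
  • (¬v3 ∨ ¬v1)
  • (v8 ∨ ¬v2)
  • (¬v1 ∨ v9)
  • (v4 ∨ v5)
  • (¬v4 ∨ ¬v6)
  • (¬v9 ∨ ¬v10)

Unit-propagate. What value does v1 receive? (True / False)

Unit clause (¬v5) sets v5 = False.
(v5 ∨ v4) with v5 = False leaves only v4, so v4 = True.
(¬v6 ∨ ¬v4): since v4 = True, the clause reduces to (¬v6). v6 = False.
From (v10 ∨ v6) and v6 = False: v10 = True.
In (¬v10 ∨ ¬v9), ¬v10 is now false; ¬v9 must hold, so v9 = False.
(v9 ∨ ¬v1): since v9 = False, the clause reduces to (¬v1). v1 = False.

False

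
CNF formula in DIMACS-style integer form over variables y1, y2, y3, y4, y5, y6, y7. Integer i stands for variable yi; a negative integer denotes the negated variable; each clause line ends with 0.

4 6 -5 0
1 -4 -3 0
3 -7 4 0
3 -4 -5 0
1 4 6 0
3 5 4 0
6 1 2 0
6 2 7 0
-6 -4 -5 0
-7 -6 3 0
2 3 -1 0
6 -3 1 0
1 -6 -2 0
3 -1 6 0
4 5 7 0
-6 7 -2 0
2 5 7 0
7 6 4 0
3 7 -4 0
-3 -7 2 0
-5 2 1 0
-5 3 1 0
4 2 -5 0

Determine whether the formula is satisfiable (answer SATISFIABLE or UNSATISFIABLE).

Try y1 = True.
The remaining clauses are satisfied by y2 = True, y3 = True, y4 = True, y5 = False, y6 = False, y7 = True.
Every clause has at least one true literal under this assignment.
So y1=T, y2=T, y3=T, y4=T, y5=F, y6=F, y7=T is a satisfying assignment.

SATISFIABLE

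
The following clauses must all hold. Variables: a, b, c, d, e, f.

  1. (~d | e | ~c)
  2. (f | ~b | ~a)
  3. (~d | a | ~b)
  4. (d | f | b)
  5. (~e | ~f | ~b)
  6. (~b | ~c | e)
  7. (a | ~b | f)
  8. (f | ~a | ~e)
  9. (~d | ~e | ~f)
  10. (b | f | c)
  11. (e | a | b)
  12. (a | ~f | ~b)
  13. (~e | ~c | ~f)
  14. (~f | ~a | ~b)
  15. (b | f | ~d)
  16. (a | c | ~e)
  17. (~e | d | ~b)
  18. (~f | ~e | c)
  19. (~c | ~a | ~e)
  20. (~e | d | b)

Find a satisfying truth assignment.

a=T, b=F, c=F, d=T, e=F, f=T

Branch on a: take a = True.
For the remaining variables, b = False, c = False, d = True, e = False, f = True works.
Every clause has at least one true literal under this assignment.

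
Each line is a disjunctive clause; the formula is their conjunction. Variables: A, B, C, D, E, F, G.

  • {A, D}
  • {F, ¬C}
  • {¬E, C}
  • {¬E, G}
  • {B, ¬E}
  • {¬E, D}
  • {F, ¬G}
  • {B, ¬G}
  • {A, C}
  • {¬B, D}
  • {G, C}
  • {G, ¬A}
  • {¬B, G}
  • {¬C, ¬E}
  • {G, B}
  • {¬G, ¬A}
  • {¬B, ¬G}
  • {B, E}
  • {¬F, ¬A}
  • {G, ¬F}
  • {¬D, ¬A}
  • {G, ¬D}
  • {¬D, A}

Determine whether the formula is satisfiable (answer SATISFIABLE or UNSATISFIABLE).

UNSATISFIABLE

G = True:
  propagation gives F=True, B=True; an empty clause results — contradiction.
G = False:
  propagation gives E=False, C=True, F=True; an empty clause results — contradiction.
Every branch closes, so no satisfying assignment exists.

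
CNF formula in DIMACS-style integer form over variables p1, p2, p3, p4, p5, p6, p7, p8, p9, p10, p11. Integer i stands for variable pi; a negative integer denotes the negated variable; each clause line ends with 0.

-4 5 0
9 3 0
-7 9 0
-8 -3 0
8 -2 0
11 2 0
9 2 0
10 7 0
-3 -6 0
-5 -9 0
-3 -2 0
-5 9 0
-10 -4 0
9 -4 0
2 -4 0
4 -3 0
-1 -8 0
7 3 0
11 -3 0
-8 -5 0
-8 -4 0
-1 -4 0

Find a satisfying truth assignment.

p1 = T  p2 = F  p3 = F  p4 = F  p5 = F  p6 = T  p7 = T  p8 = F  p9 = T  p10 = T  p11 = T

Check each clause:
  1. {¬p4, p5} — ¬p4 is true.
  2. {p3, p9} — p9 is true.
  3. {p9, ¬p7} — p9 is true.
  4. {¬p8, ¬p3} — ¬p8 is true.
  5. {p8, ¬p2} — ¬p2 is true.
  6. {p2, p11} — p11 is true.
  7. {p9, p2} — p9 is true.
  8. {p7, p10} — p10 is true.
  9. {¬p6, ¬p3} — ¬p3 is true.
  10. {¬p5, ¬p9} — ¬p5 is true.
  11. {¬p2, ¬p3} — ¬p3 is true.
  12. {¬p5, p9} — p9 is true.
  13. {¬p4, ¬p10} — ¬p4 is true.
  14. {¬p4, p9} — p9 is true.
  15. {p2, ¬p4} — ¬p4 is true.
  16. {¬p3, p4} — ¬p3 is true.
  17. {¬p8, ¬p1} — ¬p8 is true.
  18. {p3, p7} — p7 is true.
  19. {p11, ¬p3} — p11 is true.
  20. {¬p8, ¬p5} — ¬p8 is true.
  21. {¬p4, ¬p8} — ¬p8 is true.
  22. {¬p4, ¬p1} — ¬p4 is true.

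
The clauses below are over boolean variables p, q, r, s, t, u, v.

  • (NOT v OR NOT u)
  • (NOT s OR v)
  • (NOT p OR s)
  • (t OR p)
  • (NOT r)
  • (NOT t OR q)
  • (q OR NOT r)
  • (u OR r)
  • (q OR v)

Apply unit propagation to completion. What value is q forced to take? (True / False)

True

(NOT r) is a unit clause: r = False.
(r OR u): since r = False, the clause reduces to (u). u = True.
(NOT v OR NOT u): since u = True, the clause reduces to (NOT v). v = False.
In (v OR NOT s), v is now false; NOT s must hold, so s = False.
(NOT p OR s): since s = False, the clause reduces to (NOT p). p = False.
From (t OR p) and p = False: t = True.
In (NOT t OR q), NOT t is now false; q must hold, so q = True.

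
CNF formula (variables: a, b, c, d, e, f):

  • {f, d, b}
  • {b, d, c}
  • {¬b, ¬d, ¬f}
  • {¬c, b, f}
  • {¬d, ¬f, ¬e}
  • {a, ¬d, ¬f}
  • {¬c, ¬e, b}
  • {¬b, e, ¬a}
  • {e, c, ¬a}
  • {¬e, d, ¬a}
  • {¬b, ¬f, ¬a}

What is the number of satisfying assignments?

Split on b, then d.
  b=1, d=1: c free; 3 ways for (a,e,f) × 2^1 = 6.
  b=1, d=0: forces a=0; c, e, f free → 2^3 = 8.
  b=0, d=1: remaining (a,c,e,f) ∈ {(0,0,0,0); (0,0,1,0); (1,0,1,0); (1,1,0,1)} — 4.
  b=0, d=0: remaining (a,c,e,f) ∈ {(0,1,0,1); (1,1,0,1)} — 2.
Total: 6 + 8 + 4 + 2 = 20.

20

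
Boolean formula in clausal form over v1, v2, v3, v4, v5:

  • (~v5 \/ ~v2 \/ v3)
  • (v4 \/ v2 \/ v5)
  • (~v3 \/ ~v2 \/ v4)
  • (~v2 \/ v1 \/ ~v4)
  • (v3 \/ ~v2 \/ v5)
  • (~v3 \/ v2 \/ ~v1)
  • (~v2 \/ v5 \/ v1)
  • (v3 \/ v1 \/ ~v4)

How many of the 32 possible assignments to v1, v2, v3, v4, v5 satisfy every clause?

9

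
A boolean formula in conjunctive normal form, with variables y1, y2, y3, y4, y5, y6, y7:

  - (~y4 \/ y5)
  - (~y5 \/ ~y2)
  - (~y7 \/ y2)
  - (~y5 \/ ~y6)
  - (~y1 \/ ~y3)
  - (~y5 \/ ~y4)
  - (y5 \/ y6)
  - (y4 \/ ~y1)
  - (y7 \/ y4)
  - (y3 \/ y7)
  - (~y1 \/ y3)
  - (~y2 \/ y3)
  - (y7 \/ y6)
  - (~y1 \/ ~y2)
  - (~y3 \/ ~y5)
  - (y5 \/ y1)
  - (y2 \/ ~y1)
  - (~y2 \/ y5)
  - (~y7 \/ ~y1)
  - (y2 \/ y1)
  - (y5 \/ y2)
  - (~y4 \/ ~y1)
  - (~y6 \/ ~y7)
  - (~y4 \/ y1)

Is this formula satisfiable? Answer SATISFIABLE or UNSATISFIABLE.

UNSATISFIABLE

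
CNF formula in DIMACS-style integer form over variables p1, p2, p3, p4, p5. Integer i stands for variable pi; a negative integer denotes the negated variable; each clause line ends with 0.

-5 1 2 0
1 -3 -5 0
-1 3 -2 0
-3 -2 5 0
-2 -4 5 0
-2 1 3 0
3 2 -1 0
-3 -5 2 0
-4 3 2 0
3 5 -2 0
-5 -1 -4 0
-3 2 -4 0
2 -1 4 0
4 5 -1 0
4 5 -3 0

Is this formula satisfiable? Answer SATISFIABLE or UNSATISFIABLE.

SATISFIABLE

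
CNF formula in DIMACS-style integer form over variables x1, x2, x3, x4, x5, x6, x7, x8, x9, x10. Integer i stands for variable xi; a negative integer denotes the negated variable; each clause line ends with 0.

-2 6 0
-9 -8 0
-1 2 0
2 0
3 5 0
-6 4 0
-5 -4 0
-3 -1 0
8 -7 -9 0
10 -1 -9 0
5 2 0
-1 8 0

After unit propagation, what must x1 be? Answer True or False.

False

(x2) is a unit clause: x2 = True.
From (x6 OR NOT x2) and x2 = True: x6 = True.
(NOT x6 OR x4) with x6 = True leaves only x4, so x4 = True.
(NOT x4 OR NOT x5): since x4 = True, the clause reduces to (NOT x5). x5 = False.
In (x5 OR x3), x5 is now false; x3 must hold, so x3 = True.
In (NOT x1 OR NOT x3), NOT x3 is now false; NOT x1 must hold, so x1 = False.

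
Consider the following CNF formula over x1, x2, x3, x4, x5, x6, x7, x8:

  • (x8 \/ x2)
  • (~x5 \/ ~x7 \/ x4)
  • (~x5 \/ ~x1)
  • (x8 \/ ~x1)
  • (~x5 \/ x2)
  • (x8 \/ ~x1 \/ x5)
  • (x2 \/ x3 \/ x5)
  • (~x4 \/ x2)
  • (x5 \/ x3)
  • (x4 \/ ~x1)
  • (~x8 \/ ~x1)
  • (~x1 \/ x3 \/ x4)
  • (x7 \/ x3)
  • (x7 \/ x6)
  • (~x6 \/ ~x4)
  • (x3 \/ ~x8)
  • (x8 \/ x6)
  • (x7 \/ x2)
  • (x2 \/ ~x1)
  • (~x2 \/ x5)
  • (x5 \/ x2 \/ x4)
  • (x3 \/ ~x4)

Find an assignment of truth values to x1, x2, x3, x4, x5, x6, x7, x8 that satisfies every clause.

x1 occurs only negated in the remaining clauses — set x1 = False.
Pure literal: x3 appears only positively; assign x3 = True.
Branch on x2: take x2 = True.
  then x5 is forced to True.
For the remaining variables, x4 = False, x6 = True, x7 = False, x8 = True works.

x1 = False, x2 = True, x3 = True, x4 = False, x5 = True, x6 = True, x7 = False, x8 = True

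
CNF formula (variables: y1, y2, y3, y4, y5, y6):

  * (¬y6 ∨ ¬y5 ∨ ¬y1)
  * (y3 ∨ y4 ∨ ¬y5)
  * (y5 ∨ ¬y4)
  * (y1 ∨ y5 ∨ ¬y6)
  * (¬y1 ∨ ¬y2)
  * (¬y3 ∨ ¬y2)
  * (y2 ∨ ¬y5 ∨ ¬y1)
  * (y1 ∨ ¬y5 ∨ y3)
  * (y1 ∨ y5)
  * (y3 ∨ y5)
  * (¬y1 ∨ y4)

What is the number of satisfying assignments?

The models are:
  y1=0 y2=0 y3=1 y4=0 y5=1 y6=0
  y1=0 y2=0 y3=1 y4=0 y5=1 y6=1
  y1=0 y2=0 y3=1 y4=1 y5=1 y6=0
  y1=0 y2=0 y3=1 y4=1 y5=1 y6=1
That's 4 in total.

4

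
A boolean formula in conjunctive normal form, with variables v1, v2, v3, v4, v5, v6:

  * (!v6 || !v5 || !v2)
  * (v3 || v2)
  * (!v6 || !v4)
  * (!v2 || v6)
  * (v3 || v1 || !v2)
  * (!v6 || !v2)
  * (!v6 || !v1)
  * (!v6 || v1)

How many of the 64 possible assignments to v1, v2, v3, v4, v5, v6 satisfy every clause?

Split on v6, then v2.
  v6=T, v2=T: a clause becomes empty — 0.
  v6=T, v2=F: a clause becomes empty — 0.
  v6=F, v2=T: a clause becomes empty — 0.
  v6=F, v2=F: forces v3=T; v1, v4, v5 free → 2^3 = 8.
Total: 0 + 0 + 0 + 8 = 8.

8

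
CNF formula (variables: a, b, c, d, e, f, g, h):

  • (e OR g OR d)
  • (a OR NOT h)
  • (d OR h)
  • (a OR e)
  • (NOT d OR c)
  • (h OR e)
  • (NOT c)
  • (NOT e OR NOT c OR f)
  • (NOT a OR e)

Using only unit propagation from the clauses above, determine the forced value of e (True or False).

True

(NOT c) stands alone — c = False.
(c OR NOT d): since c = False, the clause reduces to (NOT d). d = False.
From (h OR d) and d = False: h = True.
In (NOT h OR a), NOT h is now false; a must hold, so a = True.
From (e OR NOT a) and a = True: e = True.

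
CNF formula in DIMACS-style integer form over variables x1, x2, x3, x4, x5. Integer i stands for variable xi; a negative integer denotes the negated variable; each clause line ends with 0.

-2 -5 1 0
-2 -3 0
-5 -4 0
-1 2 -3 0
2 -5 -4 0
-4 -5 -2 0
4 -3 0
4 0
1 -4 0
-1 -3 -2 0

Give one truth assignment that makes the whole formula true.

Unit propagation: (x4) forces x4 = True.
(~x5) is a unit clause, so x5 = False.
(x1) is a unit clause, so x1 = True.
x3 occurs only negated in the remaining clauses — set x3 = False.
x2 is now unconstrained; take x2 = True.

x1=True  x2=True  x3=False  x4=True  x5=False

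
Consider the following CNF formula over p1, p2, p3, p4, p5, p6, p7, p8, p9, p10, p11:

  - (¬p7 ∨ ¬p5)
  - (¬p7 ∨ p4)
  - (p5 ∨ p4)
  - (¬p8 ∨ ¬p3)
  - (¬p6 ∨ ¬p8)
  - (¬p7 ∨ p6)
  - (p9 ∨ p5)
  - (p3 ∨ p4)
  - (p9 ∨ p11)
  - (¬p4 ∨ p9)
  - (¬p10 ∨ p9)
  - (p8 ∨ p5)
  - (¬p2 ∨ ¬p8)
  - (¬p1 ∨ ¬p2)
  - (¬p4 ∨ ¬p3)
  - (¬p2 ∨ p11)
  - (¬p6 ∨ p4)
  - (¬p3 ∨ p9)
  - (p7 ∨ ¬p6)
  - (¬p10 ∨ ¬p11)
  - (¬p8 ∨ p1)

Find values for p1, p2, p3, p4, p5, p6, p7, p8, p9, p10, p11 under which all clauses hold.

p1=T, p2=F, p3=F, p4=T, p5=T, p6=F, p7=F, p8=T, p9=T, p10=F, p11=T

Pure literal: p2 appears only negated; assign p2 = False.
Pure literal: p9 appears only positively; assign p9 = True.
Set p1 = True and propagate.
The remaining clauses are satisfied by p3 = False, p4 = True, p5 = True, p6 = False, p7 = False, p8 = True, p10 = False, p11 = True.
Every clause has at least one true literal under this assignment.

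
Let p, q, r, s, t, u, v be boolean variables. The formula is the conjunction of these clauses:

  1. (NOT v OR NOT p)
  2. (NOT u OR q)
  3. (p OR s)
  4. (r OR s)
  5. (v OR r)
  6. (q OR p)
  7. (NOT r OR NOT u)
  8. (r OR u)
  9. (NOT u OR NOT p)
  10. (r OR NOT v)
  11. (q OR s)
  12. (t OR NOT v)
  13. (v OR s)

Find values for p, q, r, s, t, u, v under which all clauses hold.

p = T  q = F  r = T  s = T  t = T  u = F  v = F

Check each clause:
  1. (NOT p OR NOT v) — NOT v is true.
  2. (NOT u OR q) — NOT u is true.
  3. (p OR s) — p is true.
  4. (r OR s) — r is true.
  5. (r OR v) — r is true.
  6. (q OR p) — p is true.
  7. (NOT r OR NOT u) — NOT u is true.
  8. (r OR u) — r is true.
  9. (NOT u OR NOT p) — NOT u is true.
  10. (NOT v OR r) — NOT v is true.
  11. (s OR q) — s is true.
  12. (NOT v OR t) — NOT v is true.
  13. (s OR v) — s is true.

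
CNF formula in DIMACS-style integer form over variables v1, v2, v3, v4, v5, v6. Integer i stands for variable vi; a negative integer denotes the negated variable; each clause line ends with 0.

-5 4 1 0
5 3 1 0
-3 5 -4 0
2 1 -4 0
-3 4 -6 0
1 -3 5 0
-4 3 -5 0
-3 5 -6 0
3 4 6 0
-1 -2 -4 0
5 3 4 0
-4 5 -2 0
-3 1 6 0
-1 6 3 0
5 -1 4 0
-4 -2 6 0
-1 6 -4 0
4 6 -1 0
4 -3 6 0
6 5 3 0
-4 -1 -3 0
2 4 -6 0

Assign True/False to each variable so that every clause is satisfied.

Branch on v1: take v1 = False.
Try v2 = True.
The remaining clauses are satisfied by v3 = True, v4 = True, v5 = True, v6 = True.

v1 = 0, v2 = 1, v3 = 1, v4 = 1, v5 = 1, v6 = 1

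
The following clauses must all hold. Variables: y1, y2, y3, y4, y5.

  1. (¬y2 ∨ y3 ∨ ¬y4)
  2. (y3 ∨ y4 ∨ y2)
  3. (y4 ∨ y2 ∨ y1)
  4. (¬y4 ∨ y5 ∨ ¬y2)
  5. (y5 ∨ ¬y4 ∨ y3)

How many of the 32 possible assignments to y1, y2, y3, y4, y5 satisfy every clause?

18

Case analysis on y4 and y2:
  y4=T, y2=T: remaining (y1,y3,y5) ∈ {(F,T,T); (T,T,T)} — 2.
  y4=T, y2=F: y1 free; 3 ways for (y3,y5) × 2^1 = 6.
  y4=F, y2=T: y1, y3, y5 free → 2^3 = 8.
  y4=F, y2=F: remaining (y1,y3,y5) ∈ {(T,T,F); (T,T,T)} — 2.
Total: 2 + 6 + 8 + 2 = 18.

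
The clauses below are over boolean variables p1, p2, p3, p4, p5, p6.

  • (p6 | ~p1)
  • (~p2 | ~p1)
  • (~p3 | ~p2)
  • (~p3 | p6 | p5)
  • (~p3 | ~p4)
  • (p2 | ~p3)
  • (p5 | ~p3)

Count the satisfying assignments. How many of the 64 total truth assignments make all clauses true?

20

Case analysis on p3 and p2:
  p3=T, p2=T: a clause becomes empty — 0.
  p3=T, p2=F: a clause becomes empty — 0.
  p3=F, p2=T: forces p1=F; p4, p5, p6 free → 2^3 = 8.
  p3=F, p2=F: p4, p5 free; 3 ways for (p1,p6) × 2^2 = 12.
Total: 0 + 0 + 8 + 12 = 20.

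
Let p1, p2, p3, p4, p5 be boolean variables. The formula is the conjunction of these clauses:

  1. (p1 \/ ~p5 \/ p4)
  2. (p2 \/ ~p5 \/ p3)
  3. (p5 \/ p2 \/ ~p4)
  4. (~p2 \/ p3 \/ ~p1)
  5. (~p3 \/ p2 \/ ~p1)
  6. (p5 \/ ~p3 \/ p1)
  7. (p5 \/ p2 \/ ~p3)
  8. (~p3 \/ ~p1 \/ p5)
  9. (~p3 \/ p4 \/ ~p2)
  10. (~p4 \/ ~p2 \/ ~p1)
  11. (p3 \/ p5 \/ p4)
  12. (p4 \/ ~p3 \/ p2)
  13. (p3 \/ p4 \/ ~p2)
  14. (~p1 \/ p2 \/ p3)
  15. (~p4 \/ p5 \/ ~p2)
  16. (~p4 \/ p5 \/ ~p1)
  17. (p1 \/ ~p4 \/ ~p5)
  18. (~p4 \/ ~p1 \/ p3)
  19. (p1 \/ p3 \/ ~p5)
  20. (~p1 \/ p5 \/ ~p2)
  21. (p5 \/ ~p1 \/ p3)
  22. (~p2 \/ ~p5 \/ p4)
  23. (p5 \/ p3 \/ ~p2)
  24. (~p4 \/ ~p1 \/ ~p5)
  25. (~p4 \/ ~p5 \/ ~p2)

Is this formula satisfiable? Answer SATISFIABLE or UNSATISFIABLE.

UNSATISFIABLE

p5 = True:
  p2 = True:
    propagation gives p4=True; an empty clause results — contradiction.
  p2 = False:
    propagation gives p3=True, p1=False, p4=True; an empty clause results — contradiction.
p5 = False:
  p3 = True:
    propagation gives p1=True; an empty clause results — contradiction.
  p3 = False:
    propagation gives p4=True, p2=True; an empty clause results — contradiction.
Every branch closes, so no satisfying assignment exists.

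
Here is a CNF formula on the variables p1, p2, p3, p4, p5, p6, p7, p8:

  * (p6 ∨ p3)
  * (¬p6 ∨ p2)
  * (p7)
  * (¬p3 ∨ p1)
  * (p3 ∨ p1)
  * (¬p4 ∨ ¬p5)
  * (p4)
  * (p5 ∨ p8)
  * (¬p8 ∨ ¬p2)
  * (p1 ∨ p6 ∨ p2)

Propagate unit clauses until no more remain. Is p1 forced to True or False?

True

(p7) stands alone — p7 = True.
(p4) is a unit clause: p4 = True.
(¬p5 ∨ ¬p4): since p4 = True, the clause reduces to (¬p5). p5 = False.
From (p5 ∨ p8) and p5 = False: p8 = True.
In (¬p8 ∨ ¬p2), ¬p8 is now false; ¬p2 must hold, so p2 = False.
(p2 ∨ ¬p6): since p2 = False, the clause reduces to (¬p6). p6 = False.
(p3 ∨ p6): since p6 = False, the clause reduces to (p3). p3 = True.
(p1 ∨ ¬p3) with p3 = True leaves only p1, so p1 = True.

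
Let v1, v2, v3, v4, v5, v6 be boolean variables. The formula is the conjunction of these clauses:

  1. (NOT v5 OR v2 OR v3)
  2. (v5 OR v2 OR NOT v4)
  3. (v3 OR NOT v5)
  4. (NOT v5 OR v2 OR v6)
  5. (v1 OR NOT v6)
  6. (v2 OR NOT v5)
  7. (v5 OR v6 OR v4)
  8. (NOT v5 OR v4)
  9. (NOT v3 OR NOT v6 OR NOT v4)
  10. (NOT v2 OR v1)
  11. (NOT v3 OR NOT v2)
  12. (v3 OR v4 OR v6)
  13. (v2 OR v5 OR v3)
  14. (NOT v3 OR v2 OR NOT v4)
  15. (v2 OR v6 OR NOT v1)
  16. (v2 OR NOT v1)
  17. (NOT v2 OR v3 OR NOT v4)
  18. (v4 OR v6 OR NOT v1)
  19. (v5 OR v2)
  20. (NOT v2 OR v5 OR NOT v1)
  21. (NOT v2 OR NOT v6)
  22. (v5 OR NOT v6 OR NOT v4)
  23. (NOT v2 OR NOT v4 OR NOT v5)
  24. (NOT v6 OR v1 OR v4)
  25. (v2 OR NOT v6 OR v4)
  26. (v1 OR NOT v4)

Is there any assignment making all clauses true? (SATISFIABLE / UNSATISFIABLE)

UNSATISFIABLE

v2 = True:
  propagation gives v1=True, v3=False, v5=False; an empty clause results — contradiction.
v2 = False:
  propagation gives v5=False; an empty clause results — contradiction.
Every branch closes, so no satisfying assignment exists.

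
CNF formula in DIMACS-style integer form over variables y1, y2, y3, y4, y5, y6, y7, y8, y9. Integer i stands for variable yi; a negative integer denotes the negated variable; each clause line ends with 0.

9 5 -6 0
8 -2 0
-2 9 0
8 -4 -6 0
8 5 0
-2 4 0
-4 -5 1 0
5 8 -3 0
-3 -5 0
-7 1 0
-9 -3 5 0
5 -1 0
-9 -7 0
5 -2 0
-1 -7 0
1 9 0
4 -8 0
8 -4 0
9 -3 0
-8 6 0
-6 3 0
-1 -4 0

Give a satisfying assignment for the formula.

y1=True  y2=False  y3=False  y4=False  y5=True  y6=False  y7=False  y8=False  y9=False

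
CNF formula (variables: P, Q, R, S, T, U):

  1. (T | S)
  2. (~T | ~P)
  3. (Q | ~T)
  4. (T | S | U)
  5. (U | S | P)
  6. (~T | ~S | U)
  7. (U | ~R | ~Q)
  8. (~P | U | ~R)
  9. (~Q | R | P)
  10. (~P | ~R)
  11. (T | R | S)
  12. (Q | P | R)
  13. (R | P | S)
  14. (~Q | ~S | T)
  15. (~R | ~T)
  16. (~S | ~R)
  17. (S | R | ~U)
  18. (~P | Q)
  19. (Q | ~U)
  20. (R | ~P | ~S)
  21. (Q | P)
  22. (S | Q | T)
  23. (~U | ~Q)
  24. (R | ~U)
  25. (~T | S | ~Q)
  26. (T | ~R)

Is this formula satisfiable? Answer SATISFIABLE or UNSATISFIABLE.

R = True:
  propagation gives P=False, T=False; an empty clause results — contradiction.
R = False:
  S = True:
    propagation gives T=False, Q=False, P=True; an empty clause results — contradiction.
  S = False:
    propagation gives T=True, P=False; an empty clause results — contradiction.
Every branch closes, so no satisfying assignment exists.

UNSATISFIABLE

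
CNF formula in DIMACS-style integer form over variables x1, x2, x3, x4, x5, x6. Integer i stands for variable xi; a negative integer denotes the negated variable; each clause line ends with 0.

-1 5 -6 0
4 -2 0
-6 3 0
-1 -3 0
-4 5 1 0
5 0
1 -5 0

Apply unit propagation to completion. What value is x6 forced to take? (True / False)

False

(x5) stands alone — x5 = True.
In (NOT x5 OR x1), NOT x5 is now false; x1 must hold, so x1 = True.
(NOT x3 OR NOT x1): since x1 = True, the clause reduces to (NOT x3). x3 = False.
From (x3 OR NOT x6) and x3 = False: x6 = False.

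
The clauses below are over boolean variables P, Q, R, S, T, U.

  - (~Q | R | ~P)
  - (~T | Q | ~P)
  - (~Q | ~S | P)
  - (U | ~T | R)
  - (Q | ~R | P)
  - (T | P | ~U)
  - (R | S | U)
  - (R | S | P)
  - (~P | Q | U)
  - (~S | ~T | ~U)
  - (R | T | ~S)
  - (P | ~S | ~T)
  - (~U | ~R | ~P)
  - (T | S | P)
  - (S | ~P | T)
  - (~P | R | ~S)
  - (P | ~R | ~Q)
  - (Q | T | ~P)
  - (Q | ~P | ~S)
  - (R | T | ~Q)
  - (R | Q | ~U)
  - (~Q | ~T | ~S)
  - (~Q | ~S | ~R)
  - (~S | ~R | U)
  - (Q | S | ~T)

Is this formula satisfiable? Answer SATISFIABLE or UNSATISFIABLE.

SATISFIABLE

Set P = True and propagate.
Try Q = True.
  then R is forced to True.
  then U is forced to False.
  then S is forced to False.
  then T is forced to True.
So P=T, Q=T, R=T, S=F, T=T, U=F is a satisfying assignment.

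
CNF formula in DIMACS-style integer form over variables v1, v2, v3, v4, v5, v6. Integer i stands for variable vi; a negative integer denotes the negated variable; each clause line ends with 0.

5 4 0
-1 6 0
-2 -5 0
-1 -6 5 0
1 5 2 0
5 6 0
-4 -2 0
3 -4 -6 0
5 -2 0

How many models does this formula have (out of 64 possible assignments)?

Split on v5, then v2.
  v5=T, v2=T: a clause becomes empty — 0.
  v5=T, v2=F: 10 of the 16 assignments to (v1,v3,v4,v6) work.
  v5=F, v2=T: a clause becomes empty — 0.
  v5=F, v2=F: a clause becomes empty — 0.
Total: 0 + 10 + 0 + 0 = 10.

10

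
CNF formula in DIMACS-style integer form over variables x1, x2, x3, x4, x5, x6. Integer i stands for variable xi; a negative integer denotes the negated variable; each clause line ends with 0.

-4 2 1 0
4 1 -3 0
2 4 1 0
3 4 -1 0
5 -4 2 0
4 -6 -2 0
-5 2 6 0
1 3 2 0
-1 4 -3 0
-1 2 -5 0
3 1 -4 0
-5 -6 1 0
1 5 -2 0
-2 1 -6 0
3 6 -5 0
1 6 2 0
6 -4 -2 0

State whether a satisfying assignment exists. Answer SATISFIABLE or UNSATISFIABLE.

SATISFIABLE

Branch on x1: take x1 = True.
The remaining clauses are satisfied by x2 = True, x3 = False, x4 = True, x5 = True, x6 = True.
So x1=T, x2=T, x3=F, x4=T, x5=T, x6=T is a satisfying assignment.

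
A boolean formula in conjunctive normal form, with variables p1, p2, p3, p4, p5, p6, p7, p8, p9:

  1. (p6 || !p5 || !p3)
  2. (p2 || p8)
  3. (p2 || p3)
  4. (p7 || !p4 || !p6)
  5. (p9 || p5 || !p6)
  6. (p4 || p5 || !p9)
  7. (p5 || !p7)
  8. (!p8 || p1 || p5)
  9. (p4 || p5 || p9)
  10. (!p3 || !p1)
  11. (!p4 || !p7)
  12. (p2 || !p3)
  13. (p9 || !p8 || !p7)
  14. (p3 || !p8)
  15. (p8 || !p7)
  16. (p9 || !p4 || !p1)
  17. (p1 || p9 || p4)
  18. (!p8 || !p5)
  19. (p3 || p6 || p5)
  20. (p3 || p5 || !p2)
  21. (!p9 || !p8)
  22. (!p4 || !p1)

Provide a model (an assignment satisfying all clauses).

p1=F, p2=T, p3=F, p4=T, p5=T, p6=F, p7=F, p8=F, p9=F

Try p1 = False.
The remaining clauses are satisfied by p2 = True, p3 = False, p4 = True, p5 = True, p6 = False, p7 = False, p8 = False, p9 = False.
Every clause has at least one true literal under this assignment.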